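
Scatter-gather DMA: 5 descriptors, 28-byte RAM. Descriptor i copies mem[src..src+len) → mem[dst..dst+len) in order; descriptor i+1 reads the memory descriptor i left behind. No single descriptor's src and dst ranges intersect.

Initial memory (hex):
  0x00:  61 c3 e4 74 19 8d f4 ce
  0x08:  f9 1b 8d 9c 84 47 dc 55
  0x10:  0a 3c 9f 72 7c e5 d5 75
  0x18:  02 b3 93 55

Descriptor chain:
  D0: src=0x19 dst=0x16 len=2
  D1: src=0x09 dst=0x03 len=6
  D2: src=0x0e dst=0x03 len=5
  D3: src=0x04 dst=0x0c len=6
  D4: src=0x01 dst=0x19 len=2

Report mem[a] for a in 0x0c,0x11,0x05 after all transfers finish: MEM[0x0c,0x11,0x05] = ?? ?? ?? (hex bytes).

MEM[0x0c,0x11,0x05] = 55 1b 0a

  after D0: wrote 2B at 0x16 = b393
  after D1: wrote 6B at 0x03 = 1b8d9c8447dc
  after D2: wrote 5B at 0x03 = dc550a3c9f
  after D3: wrote 6B at 0x0c = 550a3c9fdc1b
  after D4: wrote 2B at 0x19 = c3e4
query mem[0x0c]=0x55, mem[0x11]=0x1b, mem[0x05]=0x0a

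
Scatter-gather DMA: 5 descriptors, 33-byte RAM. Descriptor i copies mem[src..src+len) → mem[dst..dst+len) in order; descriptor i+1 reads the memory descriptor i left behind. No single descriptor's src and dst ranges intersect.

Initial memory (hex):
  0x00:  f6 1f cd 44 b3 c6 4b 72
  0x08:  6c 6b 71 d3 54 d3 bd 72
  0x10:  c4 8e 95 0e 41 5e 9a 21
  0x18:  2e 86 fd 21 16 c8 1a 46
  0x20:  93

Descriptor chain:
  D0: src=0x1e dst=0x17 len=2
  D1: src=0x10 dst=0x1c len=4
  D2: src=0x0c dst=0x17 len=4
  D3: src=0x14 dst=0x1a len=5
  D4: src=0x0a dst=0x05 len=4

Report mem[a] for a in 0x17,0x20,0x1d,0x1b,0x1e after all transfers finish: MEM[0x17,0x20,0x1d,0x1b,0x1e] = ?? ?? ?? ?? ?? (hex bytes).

MEM[0x17,0x20,0x1d,0x1b,0x1e] = 54 93 54 5e d3

[0] 0x1e->0x17 len=2 : 1a 46
[1] 0x10->0x1c len=4 : c4 8e 95 0e
[2] 0x0c->0x17 len=4 : 54 d3 bd 72
[3] 0x14->0x1a len=5 : 41 5e 9a 54 d3
[4] 0x0a->0x05 len=4 : 71 d3 54 d3
query mem[0x17]=0x54, mem[0x20]=0x93, mem[0x1d]=0x54, mem[0x1b]=0x5e, mem[0x1e]=0xd3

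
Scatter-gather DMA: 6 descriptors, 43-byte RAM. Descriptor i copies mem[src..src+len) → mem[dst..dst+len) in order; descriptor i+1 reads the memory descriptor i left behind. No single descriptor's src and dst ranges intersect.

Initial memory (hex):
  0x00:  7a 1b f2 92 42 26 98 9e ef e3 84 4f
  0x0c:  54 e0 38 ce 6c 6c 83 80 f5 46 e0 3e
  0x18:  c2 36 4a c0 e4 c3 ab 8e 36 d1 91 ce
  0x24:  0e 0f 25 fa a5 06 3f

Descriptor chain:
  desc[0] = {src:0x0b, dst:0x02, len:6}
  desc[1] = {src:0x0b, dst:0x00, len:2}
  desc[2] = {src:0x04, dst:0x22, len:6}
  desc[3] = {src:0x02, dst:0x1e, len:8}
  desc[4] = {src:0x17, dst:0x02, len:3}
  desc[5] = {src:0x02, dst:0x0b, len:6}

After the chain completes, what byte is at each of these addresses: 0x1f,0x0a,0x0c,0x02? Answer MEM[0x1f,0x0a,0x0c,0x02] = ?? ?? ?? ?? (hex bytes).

[0] 0x0b->0x02 len=6 : 4f 54 e0 38 ce 6c
[1] 0x0b->0x00 len=2 : 4f 54
[2] 0x04->0x22 len=6 : e0 38 ce 6c ef e3
[3] 0x02->0x1e len=8 : 4f 54 e0 38 ce 6c ef e3
[4] 0x17->0x02 len=3 : 3e c2 36
[5] 0x02->0x0b len=6 : 3e c2 36 38 ce 6c
query mem[0x1f]=0x54, mem[0x0a]=0x84, mem[0x0c]=0xc2, mem[0x02]=0x3e

MEM[0x1f,0x0a,0x0c,0x02] = 54 84 c2 3e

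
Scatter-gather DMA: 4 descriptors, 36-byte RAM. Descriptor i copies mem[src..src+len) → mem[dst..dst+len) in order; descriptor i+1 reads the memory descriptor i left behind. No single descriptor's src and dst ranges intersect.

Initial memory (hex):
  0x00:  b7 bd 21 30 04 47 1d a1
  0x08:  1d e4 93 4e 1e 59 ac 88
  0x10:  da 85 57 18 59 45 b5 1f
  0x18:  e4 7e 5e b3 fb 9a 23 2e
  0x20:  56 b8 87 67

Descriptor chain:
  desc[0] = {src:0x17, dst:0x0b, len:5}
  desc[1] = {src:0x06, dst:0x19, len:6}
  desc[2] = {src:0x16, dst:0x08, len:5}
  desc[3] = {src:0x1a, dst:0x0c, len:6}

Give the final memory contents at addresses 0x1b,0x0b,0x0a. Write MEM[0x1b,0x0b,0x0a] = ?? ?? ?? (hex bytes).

MEM[0x1b,0x0b,0x0a] = 1d 1d e4

  after D0: wrote 5B at 0x0b = 1fe47e5eb3
  after D1: wrote 6B at 0x19 = 1da11de4931f
  after D2: wrote 5B at 0x08 = b51fe41da1
  after D3: wrote 6B at 0x0c = a11de4931f2e
query mem[0x1b]=0x1d, mem[0x0b]=0x1d, mem[0x0a]=0xe4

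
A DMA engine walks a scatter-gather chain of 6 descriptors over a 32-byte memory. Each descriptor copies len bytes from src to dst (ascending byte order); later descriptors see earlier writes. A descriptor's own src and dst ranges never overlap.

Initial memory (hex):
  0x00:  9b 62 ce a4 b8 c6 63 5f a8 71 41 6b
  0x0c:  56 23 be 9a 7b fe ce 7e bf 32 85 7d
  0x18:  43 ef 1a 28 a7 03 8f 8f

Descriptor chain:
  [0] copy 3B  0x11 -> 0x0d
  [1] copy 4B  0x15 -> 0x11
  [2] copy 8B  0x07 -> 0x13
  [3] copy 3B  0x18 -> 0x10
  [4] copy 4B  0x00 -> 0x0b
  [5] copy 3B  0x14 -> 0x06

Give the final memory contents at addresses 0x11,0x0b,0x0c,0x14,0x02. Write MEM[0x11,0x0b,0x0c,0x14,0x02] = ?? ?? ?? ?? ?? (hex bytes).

  after D0: wrote 3B at 0x0d = fece7e
  after D1: wrote 4B at 0x11 = 32857d43
  after D2: wrote 8B at 0x13 = 5fa871416b56fece
  after D3: wrote 3B at 0x10 = 56fece
  after D4: wrote 4B at 0x0b = 9b62cea4
  after D5: wrote 3B at 0x06 = a87141
query mem[0x11]=0xfe, mem[0x0b]=0x9b, mem[0x0c]=0x62, mem[0x14]=0xa8, mem[0x02]=0xce

MEM[0x11,0x0b,0x0c,0x14,0x02] = fe 9b 62 a8 ce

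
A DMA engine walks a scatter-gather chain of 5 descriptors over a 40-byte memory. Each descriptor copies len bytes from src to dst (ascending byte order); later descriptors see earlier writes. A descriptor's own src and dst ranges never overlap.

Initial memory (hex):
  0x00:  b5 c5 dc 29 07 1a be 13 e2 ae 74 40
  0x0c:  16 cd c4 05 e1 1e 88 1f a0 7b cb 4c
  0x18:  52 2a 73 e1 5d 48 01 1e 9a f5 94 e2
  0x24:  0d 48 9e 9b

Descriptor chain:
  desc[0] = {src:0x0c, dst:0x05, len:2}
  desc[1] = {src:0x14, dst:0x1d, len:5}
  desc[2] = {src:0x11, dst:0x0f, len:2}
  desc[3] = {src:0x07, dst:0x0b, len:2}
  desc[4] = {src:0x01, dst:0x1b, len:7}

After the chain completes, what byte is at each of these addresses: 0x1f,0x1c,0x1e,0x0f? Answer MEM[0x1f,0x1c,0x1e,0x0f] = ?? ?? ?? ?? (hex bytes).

[0] 0x0c->0x05 len=2 : 16 cd
[1] 0x14->0x1d len=5 : a0 7b cb 4c 52
[2] 0x11->0x0f len=2 : 1e 88
[3] 0x07->0x0b len=2 : 13 e2
[4] 0x01->0x1b len=7 : c5 dc 29 07 16 cd 13
query mem[0x1f]=0x16, mem[0x1c]=0xdc, mem[0x1e]=0x07, mem[0x0f]=0x1e

MEM[0x1f,0x1c,0x1e,0x0f] = 16 dc 07 1e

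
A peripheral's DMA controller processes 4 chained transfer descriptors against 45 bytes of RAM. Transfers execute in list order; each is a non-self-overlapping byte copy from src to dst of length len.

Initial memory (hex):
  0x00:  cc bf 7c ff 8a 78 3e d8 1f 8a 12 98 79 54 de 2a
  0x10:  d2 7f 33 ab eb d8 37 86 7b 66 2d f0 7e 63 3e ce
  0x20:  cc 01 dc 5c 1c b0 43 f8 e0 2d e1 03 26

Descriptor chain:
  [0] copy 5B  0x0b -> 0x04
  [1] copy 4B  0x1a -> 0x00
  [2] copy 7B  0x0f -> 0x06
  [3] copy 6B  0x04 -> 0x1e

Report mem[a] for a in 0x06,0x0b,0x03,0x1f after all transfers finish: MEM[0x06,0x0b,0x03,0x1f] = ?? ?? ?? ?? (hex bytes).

  after D0: wrote 5B at 0x04 = 987954de2a
  after D1: wrote 4B at 0x00 = 2df07e63
  after D2: wrote 7B at 0x06 = 2ad27f33abebd8
  after D3: wrote 6B at 0x1e = 98792ad27f33
query mem[0x06]=0x2a, mem[0x0b]=0xeb, mem[0x03]=0x63, mem[0x1f]=0x79

MEM[0x06,0x0b,0x03,0x1f] = 2a eb 63 79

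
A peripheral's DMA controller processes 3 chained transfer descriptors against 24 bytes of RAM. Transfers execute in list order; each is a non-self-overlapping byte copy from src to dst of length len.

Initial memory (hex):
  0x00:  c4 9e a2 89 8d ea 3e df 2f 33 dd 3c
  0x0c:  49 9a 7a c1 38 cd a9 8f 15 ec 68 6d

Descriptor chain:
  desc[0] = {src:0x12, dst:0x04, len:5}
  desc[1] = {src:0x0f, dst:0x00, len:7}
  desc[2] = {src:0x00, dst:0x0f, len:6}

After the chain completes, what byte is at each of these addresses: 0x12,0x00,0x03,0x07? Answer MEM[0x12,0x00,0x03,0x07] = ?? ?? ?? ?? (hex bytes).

  after D0: wrote 5B at 0x04 = a98f15ec68
  after D1: wrote 7B at 0x00 = c138cda98f15ec
  after D2: wrote 6B at 0x0f = c138cda98f15
query mem[0x12]=0xa9, mem[0x00]=0xc1, mem[0x03]=0xa9, mem[0x07]=0xec

MEM[0x12,0x00,0x03,0x07] = a9 c1 a9 ec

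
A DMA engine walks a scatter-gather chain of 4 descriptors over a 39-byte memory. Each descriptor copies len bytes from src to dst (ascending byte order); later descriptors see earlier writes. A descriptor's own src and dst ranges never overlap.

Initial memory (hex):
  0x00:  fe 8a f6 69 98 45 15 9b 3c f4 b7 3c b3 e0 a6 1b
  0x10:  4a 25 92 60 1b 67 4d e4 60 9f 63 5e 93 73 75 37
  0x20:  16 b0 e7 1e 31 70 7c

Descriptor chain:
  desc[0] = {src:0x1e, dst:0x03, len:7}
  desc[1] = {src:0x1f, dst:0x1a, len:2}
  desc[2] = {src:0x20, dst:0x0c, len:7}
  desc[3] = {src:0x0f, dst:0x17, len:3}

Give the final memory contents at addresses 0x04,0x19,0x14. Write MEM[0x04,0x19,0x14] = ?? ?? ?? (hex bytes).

#0 dst[0x03+7] := {0x75,0x37,0x16,0xb0,0xe7,0x1e,0x31}
#1 dst[0x1a+2] := {0x37,0x16}
#2 dst[0x0c+7] := {0x16,0xb0,0xe7,0x1e,0x31,0x70,0x7c}
#3 dst[0x17+3] := {0x1e,0x31,0x70}
query mem[0x04]=0x37, mem[0x19]=0x70, mem[0x14]=0x1b

MEM[0x04,0x19,0x14] = 37 70 1b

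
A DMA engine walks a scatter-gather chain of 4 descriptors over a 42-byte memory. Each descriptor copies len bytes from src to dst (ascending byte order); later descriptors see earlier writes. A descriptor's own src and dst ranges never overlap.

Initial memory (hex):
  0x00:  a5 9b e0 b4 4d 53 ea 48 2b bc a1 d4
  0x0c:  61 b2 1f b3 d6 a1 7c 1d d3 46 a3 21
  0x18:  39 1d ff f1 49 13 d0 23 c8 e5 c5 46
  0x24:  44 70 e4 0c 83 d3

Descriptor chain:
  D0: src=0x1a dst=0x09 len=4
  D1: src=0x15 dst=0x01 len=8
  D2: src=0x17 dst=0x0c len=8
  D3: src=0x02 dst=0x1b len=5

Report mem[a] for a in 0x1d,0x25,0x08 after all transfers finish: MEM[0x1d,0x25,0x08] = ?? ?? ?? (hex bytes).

D0: mem[0x09..0x0c] <- [ff f1 49 13]
D1: mem[0x01..0x08] <- [46 a3 21 39 1d ff f1 49]
D2: mem[0x0c..0x13] <- [21 39 1d ff f1 49 13 d0]
D3: mem[0x1b..0x1f] <- [a3 21 39 1d ff]
query mem[0x1d]=0x39, mem[0x25]=0x70, mem[0x08]=0x49

MEM[0x1d,0x25,0x08] = 39 70 49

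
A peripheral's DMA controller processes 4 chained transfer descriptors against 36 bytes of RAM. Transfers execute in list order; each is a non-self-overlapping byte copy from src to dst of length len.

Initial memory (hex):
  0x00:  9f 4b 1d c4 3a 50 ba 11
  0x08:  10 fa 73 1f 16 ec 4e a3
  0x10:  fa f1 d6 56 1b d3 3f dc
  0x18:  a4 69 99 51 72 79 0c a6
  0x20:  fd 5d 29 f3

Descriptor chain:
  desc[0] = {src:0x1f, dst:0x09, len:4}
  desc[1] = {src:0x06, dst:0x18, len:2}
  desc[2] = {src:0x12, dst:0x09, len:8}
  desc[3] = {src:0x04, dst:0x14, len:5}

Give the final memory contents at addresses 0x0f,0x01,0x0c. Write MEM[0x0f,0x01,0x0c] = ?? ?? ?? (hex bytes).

MEM[0x0f,0x01,0x0c] = ba 4b d3

[0] 0x1f->0x09 len=4 : a6 fd 5d 29
[1] 0x06->0x18 len=2 : ba 11
[2] 0x12->0x09 len=8 : d6 56 1b d3 3f dc ba 11
[3] 0x04->0x14 len=5 : 3a 50 ba 11 10
query mem[0x0f]=0xba, mem[0x01]=0x4b, mem[0x0c]=0xd3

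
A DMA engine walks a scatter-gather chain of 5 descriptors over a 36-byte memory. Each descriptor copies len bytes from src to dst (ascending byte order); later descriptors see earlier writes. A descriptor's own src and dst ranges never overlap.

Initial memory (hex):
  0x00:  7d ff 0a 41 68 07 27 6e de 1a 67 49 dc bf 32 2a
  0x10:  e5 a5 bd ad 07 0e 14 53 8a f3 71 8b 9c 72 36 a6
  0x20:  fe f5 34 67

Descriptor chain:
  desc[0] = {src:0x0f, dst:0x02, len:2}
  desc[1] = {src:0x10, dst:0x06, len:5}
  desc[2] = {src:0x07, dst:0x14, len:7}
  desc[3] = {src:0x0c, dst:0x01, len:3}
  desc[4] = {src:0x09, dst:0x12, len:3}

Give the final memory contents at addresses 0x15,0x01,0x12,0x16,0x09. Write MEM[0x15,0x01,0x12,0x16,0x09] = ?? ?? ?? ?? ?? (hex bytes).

D0: mem[0x02..0x03] <- [2a e5]
D1: mem[0x06..0x0a] <- [e5 a5 bd ad 07]
D2: mem[0x14..0x1a] <- [a5 bd ad 07 49 dc bf]
D3: mem[0x01..0x03] <- [dc bf 32]
D4: mem[0x12..0x14] <- [ad 07 49]
query mem[0x15]=0xbd, mem[0x01]=0xdc, mem[0x12]=0xad, mem[0x16]=0xad, mem[0x09]=0xad

MEM[0x15,0x01,0x12,0x16,0x09] = bd dc ad ad ad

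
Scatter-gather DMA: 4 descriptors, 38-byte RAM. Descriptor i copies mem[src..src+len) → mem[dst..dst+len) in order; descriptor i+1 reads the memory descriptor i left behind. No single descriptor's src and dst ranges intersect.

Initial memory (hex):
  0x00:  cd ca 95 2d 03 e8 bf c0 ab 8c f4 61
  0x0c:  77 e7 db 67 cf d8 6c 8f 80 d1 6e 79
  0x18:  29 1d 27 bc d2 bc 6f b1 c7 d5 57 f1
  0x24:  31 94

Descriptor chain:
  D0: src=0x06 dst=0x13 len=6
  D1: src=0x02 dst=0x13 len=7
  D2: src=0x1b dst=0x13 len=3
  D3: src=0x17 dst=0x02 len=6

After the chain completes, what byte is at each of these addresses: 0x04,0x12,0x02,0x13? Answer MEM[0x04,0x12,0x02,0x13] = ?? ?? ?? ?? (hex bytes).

MEM[0x04,0x12,0x02,0x13] = ab 6c bf bc

[0] 0x06->0x13 len=6 : bf c0 ab 8c f4 61
[1] 0x02->0x13 len=7 : 95 2d 03 e8 bf c0 ab
[2] 0x1b->0x13 len=3 : bc d2 bc
[3] 0x17->0x02 len=6 : bf c0 ab 27 bc d2
query mem[0x04]=0xab, mem[0x12]=0x6c, mem[0x02]=0xbf, mem[0x13]=0xbc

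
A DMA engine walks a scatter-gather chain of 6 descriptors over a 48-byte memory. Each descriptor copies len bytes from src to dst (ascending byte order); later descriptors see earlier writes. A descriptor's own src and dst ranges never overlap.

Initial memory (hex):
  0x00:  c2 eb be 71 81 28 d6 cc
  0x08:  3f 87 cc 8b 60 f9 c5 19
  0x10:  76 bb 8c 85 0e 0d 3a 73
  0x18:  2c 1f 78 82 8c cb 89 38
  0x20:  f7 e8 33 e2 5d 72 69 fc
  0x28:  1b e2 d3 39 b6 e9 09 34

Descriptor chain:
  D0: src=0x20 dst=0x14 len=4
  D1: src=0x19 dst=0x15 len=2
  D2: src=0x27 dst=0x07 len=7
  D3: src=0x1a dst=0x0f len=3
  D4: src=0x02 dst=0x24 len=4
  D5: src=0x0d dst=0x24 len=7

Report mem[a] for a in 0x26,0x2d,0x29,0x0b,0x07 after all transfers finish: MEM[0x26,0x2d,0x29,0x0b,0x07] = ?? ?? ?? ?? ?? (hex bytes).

MEM[0x26,0x2d,0x29,0x0b,0x07] = 78 e9 8c 39 fc

  after D0: wrote 4B at 0x14 = f7e833e2
  after D1: wrote 2B at 0x15 = 1f78
  after D2: wrote 7B at 0x07 = fc1be2d339b6e9
  after D3: wrote 3B at 0x0f = 78828c
  after D4: wrote 4B at 0x24 = be718128
  after D5: wrote 7B at 0x24 = e9c578828c8c85
query mem[0x26]=0x78, mem[0x2d]=0xe9, mem[0x29]=0x8c, mem[0x0b]=0x39, mem[0x07]=0xfc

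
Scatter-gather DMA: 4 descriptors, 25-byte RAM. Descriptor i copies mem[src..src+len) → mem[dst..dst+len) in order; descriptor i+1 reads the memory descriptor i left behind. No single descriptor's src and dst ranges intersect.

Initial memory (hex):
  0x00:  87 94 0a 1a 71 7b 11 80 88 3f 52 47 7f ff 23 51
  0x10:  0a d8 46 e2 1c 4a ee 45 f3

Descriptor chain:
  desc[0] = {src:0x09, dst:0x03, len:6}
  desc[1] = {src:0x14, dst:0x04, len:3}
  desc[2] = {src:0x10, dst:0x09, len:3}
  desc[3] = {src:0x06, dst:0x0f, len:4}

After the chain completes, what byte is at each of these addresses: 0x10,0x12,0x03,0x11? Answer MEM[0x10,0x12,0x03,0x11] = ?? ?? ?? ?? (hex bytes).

  after D0: wrote 6B at 0x03 = 3f52477fff23
  after D1: wrote 3B at 0x04 = 1c4aee
  after D2: wrote 3B at 0x09 = 0ad846
  after D3: wrote 4B at 0x0f = eeff230a
query mem[0x10]=0xff, mem[0x12]=0x0a, mem[0x03]=0x3f, mem[0x11]=0x23

MEM[0x10,0x12,0x03,0x11] = ff 0a 3f 23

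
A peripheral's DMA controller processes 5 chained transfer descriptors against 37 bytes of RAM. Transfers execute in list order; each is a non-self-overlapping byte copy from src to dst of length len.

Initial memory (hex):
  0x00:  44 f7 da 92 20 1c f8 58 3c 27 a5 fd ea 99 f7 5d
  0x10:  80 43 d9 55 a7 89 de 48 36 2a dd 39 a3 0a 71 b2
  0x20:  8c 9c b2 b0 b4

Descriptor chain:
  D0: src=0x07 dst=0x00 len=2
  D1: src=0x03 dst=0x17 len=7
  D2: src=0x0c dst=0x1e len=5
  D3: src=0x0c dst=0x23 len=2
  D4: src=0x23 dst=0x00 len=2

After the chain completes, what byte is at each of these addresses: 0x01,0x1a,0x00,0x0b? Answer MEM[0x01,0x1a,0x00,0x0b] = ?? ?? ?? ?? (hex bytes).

D0: mem[0x00..0x01] <- [58 3c]
D1: mem[0x17..0x1d] <- [92 20 1c f8 58 3c 27]
D2: mem[0x1e..0x22] <- [ea 99 f7 5d 80]
D3: mem[0x23..0x24] <- [ea 99]
D4: mem[0x00..0x01] <- [ea 99]
query mem[0x01]=0x99, mem[0x1a]=0xf8, mem[0x00]=0xea, mem[0x0b]=0xfd

MEM[0x01,0x1a,0x00,0x0b] = 99 f8 ea fd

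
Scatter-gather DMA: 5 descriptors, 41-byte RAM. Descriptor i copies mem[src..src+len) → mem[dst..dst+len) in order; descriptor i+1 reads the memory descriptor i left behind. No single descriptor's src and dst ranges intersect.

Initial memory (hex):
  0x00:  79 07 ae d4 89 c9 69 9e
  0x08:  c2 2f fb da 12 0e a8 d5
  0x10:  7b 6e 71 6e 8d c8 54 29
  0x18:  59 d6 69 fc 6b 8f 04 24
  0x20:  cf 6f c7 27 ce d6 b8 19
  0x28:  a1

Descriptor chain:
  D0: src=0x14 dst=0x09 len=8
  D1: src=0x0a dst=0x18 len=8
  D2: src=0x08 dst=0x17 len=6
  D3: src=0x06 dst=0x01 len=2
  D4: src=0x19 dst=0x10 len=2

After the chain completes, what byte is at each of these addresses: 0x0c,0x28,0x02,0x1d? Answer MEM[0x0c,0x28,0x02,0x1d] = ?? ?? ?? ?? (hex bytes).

D0: mem[0x09..0x10] <- [8d c8 54 29 59 d6 69 fc]
D1: mem[0x18..0x1f] <- [c8 54 29 59 d6 69 fc 6e]
D2: mem[0x17..0x1c] <- [c2 8d c8 54 29 59]
D3: mem[0x01..0x02] <- [69 9e]
D4: mem[0x10..0x11] <- [c8 54]
query mem[0x0c]=0x29, mem[0x28]=0xa1, mem[0x02]=0x9e, mem[0x1d]=0x69

MEM[0x0c,0x28,0x02,0x1d] = 29 a1 9e 69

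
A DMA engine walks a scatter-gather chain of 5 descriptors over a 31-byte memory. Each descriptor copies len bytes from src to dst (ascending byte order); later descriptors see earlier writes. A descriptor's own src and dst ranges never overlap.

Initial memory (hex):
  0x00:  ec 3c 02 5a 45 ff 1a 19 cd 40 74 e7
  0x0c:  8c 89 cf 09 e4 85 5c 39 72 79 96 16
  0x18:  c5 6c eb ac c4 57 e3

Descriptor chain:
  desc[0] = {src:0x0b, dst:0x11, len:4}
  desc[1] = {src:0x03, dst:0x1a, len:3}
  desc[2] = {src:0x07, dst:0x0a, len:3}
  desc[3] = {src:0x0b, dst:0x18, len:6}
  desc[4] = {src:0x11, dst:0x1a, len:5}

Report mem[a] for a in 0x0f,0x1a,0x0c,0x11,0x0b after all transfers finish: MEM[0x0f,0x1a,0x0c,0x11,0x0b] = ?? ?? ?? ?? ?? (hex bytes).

MEM[0x0f,0x1a,0x0c,0x11,0x0b] = 09 e7 40 e7 cd

  after D0: wrote 4B at 0x11 = e78c89cf
  after D1: wrote 3B at 0x1a = 5a45ff
  after D2: wrote 3B at 0x0a = 19cd40
  after D3: wrote 6B at 0x18 = cd4089cf09e4
  after D4: wrote 5B at 0x1a = e78c89cf79
query mem[0x0f]=0x09, mem[0x1a]=0xe7, mem[0x0c]=0x40, mem[0x11]=0xe7, mem[0x0b]=0xcd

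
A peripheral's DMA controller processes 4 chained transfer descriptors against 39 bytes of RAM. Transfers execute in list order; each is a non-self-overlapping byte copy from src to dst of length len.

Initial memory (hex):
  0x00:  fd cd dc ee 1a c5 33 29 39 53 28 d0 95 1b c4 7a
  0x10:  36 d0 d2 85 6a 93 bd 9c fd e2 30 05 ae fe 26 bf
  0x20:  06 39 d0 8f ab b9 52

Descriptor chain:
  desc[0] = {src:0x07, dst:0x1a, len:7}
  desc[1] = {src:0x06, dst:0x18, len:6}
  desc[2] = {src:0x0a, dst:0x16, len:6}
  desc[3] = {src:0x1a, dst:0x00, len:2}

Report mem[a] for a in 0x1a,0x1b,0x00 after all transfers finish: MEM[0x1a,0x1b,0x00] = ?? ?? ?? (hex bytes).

MEM[0x1a,0x1b,0x00] = c4 7a c4

#0 dst[0x1a+7] := {0x29,0x39,0x53,0x28,0xd0,0x95,0x1b}
#1 dst[0x18+6] := {0x33,0x29,0x39,0x53,0x28,0xd0}
#2 dst[0x16+6] := {0x28,0xd0,0x95,0x1b,0xc4,0x7a}
#3 dst[0x00+2] := {0xc4,0x7a}
query mem[0x1a]=0xc4, mem[0x1b]=0x7a, mem[0x00]=0xc4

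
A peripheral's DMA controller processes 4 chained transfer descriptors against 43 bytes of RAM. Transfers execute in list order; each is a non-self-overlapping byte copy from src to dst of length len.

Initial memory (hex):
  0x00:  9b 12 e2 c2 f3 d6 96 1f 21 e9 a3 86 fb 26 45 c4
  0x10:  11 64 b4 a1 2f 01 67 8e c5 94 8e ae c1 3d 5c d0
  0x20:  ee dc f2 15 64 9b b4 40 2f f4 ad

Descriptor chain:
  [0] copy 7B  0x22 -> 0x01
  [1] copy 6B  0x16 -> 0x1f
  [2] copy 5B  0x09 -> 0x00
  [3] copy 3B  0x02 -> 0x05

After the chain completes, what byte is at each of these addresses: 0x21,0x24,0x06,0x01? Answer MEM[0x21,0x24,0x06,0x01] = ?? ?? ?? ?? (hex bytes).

  after D0: wrote 7B at 0x01 = f215649bb4402f
  after D1: wrote 6B at 0x1f = 678ec5948eae
  after D2: wrote 5B at 0x00 = e9a386fb26
  after D3: wrote 3B at 0x05 = 86fb26
query mem[0x21]=0xc5, mem[0x24]=0xae, mem[0x06]=0xfb, mem[0x01]=0xa3

MEM[0x21,0x24,0x06,0x01] = c5 ae fb a3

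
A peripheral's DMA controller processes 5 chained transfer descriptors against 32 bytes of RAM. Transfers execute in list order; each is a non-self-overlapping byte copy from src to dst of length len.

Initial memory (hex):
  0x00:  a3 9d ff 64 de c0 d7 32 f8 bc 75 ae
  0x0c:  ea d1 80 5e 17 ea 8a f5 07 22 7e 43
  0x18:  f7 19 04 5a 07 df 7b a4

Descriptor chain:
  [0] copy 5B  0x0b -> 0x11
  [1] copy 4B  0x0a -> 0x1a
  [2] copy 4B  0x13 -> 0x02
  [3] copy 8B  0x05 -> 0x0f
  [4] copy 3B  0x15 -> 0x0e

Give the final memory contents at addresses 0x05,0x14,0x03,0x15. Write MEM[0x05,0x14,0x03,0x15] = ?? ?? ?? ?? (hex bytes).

[0] 0x0b->0x11 len=5 : ae ea d1 80 5e
[1] 0x0a->0x1a len=4 : 75 ae ea d1
[2] 0x13->0x02 len=4 : d1 80 5e 7e
[3] 0x05->0x0f len=8 : 7e d7 32 f8 bc 75 ae ea
[4] 0x15->0x0e len=3 : ae ea 43
query mem[0x05]=0x7e, mem[0x14]=0x75, mem[0x03]=0x80, mem[0x15]=0xae

MEM[0x05,0x14,0x03,0x15] = 7e 75 80 ae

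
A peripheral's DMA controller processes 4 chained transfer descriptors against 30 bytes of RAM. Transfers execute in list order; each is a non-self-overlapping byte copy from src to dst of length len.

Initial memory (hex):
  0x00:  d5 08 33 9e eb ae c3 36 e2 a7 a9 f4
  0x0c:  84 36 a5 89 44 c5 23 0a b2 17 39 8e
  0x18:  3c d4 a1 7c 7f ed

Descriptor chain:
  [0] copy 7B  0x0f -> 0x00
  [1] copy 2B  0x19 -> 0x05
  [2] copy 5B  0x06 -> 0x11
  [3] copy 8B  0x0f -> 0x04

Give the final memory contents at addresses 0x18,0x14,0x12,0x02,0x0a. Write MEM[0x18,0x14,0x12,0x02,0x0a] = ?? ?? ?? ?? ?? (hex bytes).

MEM[0x18,0x14,0x12,0x02,0x0a] = 3c a7 36 c5 a9

D0: mem[0x00..0x06] <- [89 44 c5 23 0a b2 17]
D1: mem[0x05..0x06] <- [d4 a1]
D2: mem[0x11..0x15] <- [a1 36 e2 a7 a9]
D3: mem[0x04..0x0b] <- [89 44 a1 36 e2 a7 a9 39]
query mem[0x18]=0x3c, mem[0x14]=0xa7, mem[0x12]=0x36, mem[0x02]=0xc5, mem[0x0a]=0xa9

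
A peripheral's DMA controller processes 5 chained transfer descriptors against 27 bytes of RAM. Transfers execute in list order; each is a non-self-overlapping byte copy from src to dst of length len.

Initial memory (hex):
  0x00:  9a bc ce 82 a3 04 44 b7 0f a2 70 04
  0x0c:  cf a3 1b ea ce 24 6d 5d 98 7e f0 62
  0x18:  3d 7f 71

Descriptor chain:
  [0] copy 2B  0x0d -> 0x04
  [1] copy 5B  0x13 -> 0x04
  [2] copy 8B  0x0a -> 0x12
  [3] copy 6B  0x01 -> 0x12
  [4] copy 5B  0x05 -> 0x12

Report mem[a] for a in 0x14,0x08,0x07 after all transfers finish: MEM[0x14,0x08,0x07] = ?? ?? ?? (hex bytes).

MEM[0x14,0x08,0x07] = f0 62 f0

  after D0: wrote 2B at 0x04 = a31b
  after D1: wrote 5B at 0x04 = 5d987ef062
  after D2: wrote 8B at 0x12 = 7004cfa31beace24
  after D3: wrote 6B at 0x12 = bcce825d987e
  after D4: wrote 5B at 0x12 = 987ef062a2
query mem[0x14]=0xf0, mem[0x08]=0x62, mem[0x07]=0xf0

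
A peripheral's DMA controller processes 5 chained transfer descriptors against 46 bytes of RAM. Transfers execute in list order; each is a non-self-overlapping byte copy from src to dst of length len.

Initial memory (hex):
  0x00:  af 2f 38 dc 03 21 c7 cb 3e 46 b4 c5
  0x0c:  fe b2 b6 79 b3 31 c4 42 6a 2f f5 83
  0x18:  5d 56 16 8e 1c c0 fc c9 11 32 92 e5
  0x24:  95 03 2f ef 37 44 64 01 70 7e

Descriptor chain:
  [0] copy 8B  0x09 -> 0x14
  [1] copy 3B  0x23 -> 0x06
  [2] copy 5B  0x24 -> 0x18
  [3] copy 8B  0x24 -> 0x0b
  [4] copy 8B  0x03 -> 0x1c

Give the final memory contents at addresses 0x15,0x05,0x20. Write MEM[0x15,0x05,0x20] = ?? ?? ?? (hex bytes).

MEM[0x15,0x05,0x20] = b4 21 95

D0: mem[0x14..0x1b] <- [46 b4 c5 fe b2 b6 79 b3]
D1: mem[0x06..0x08] <- [e5 95 03]
D2: mem[0x18..0x1c] <- [95 03 2f ef 37]
D3: mem[0x0b..0x12] <- [95 03 2f ef 37 44 64 01]
D4: mem[0x1c..0x23] <- [dc 03 21 e5 95 03 46 b4]
query mem[0x15]=0xb4, mem[0x05]=0x21, mem[0x20]=0x95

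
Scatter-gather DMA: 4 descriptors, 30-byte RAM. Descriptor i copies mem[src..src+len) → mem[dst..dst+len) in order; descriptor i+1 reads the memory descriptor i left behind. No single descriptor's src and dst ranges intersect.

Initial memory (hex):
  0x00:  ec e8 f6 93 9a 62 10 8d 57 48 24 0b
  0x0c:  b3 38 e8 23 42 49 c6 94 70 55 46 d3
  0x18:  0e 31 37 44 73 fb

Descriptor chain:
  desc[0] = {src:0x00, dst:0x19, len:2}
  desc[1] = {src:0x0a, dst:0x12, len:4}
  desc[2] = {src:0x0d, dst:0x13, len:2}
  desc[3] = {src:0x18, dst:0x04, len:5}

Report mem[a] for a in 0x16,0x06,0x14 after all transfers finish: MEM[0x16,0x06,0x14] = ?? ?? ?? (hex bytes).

[0] 0x00->0x19 len=2 : ec e8
[1] 0x0a->0x12 len=4 : 24 0b b3 38
[2] 0x0d->0x13 len=2 : 38 e8
[3] 0x18->0x04 len=5 : 0e ec e8 44 73
query mem[0x16]=0x46, mem[0x06]=0xe8, mem[0x14]=0xe8

MEM[0x16,0x06,0x14] = 46 e8 e8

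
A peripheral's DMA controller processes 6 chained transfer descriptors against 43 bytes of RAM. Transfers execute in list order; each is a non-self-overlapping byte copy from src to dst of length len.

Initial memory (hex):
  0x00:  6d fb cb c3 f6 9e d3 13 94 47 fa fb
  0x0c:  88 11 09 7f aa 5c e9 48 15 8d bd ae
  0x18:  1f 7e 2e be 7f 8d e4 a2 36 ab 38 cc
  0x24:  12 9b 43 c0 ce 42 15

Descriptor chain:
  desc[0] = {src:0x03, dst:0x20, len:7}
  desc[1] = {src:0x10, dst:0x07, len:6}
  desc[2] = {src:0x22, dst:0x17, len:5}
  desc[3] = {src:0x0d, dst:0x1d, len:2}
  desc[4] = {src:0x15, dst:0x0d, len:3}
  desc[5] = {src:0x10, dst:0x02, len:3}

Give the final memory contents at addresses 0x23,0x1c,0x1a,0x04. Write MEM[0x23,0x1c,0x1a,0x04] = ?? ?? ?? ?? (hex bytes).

D0: mem[0x20..0x26] <- [c3 f6 9e d3 13 94 47]
D1: mem[0x07..0x0c] <- [aa 5c e9 48 15 8d]
D2: mem[0x17..0x1b] <- [9e d3 13 94 47]
D3: mem[0x1d..0x1e] <- [11 09]
D4: mem[0x0d..0x0f] <- [8d bd 9e]
D5: mem[0x02..0x04] <- [aa 5c e9]
query mem[0x23]=0xd3, mem[0x1c]=0x7f, mem[0x1a]=0x94, mem[0x04]=0xe9

MEM[0x23,0x1c,0x1a,0x04] = d3 7f 94 e9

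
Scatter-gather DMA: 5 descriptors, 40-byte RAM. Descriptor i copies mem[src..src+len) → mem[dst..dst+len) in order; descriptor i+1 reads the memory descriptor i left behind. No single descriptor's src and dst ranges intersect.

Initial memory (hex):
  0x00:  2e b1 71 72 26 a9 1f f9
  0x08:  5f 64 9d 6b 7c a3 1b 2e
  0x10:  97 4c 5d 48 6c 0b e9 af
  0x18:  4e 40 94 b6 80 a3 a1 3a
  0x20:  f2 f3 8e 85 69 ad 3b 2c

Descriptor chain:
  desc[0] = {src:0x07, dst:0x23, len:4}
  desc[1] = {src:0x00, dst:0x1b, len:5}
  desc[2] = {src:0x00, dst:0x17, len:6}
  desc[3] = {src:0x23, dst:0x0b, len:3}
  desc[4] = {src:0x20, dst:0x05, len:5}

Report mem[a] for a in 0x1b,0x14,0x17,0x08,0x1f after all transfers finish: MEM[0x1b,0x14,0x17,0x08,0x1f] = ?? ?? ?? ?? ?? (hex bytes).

D0: mem[0x23..0x26] <- [f9 5f 64 9d]
D1: mem[0x1b..0x1f] <- [2e b1 71 72 26]
D2: mem[0x17..0x1c] <- [2e b1 71 72 26 a9]
D3: mem[0x0b..0x0d] <- [f9 5f 64]
D4: mem[0x05..0x09] <- [f2 f3 8e f9 5f]
query mem[0x1b]=0x26, mem[0x14]=0x6c, mem[0x17]=0x2e, mem[0x08]=0xf9, mem[0x1f]=0x26

MEM[0x1b,0x14,0x17,0x08,0x1f] = 26 6c 2e f9 26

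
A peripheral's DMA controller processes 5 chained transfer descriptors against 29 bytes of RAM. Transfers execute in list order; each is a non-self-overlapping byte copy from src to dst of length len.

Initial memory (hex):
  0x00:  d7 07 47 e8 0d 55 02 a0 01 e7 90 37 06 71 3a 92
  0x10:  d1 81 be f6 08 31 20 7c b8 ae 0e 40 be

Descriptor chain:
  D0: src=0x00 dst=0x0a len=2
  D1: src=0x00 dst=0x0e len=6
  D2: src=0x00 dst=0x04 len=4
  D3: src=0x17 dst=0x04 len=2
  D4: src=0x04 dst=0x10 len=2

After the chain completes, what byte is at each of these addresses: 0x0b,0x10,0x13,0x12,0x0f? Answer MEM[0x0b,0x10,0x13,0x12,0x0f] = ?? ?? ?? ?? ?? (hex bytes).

MEM[0x0b,0x10,0x13,0x12,0x0f] = 07 7c 55 0d 07

[0] 0x00->0x0a len=2 : d7 07
[1] 0x00->0x0e len=6 : d7 07 47 e8 0d 55
[2] 0x00->0x04 len=4 : d7 07 47 e8
[3] 0x17->0x04 len=2 : 7c b8
[4] 0x04->0x10 len=2 : 7c b8
query mem[0x0b]=0x07, mem[0x10]=0x7c, mem[0x13]=0x55, mem[0x12]=0x0d, mem[0x0f]=0x07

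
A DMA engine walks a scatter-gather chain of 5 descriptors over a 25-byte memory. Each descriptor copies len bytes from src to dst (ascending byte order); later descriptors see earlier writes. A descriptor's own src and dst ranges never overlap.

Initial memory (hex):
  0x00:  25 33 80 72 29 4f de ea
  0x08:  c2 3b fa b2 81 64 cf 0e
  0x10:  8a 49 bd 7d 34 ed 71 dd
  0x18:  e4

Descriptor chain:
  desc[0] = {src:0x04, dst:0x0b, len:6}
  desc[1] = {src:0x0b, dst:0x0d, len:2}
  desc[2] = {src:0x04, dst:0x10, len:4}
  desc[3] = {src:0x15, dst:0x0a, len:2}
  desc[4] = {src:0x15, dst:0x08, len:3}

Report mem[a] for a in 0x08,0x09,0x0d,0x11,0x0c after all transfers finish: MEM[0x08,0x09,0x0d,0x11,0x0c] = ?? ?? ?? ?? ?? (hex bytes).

#0 dst[0x0b+6] := {0x29,0x4f,0xde,0xea,0xc2,0x3b}
#1 dst[0x0d+2] := {0x29,0x4f}
#2 dst[0x10+4] := {0x29,0x4f,0xde,0xea}
#3 dst[0x0a+2] := {0xed,0x71}
#4 dst[0x08+3] := {0xed,0x71,0xdd}
query mem[0x08]=0xed, mem[0x09]=0x71, mem[0x0d]=0x29, mem[0x11]=0x4f, mem[0x0c]=0x4f

MEM[0x08,0x09,0x0d,0x11,0x0c] = ed 71 29 4f 4f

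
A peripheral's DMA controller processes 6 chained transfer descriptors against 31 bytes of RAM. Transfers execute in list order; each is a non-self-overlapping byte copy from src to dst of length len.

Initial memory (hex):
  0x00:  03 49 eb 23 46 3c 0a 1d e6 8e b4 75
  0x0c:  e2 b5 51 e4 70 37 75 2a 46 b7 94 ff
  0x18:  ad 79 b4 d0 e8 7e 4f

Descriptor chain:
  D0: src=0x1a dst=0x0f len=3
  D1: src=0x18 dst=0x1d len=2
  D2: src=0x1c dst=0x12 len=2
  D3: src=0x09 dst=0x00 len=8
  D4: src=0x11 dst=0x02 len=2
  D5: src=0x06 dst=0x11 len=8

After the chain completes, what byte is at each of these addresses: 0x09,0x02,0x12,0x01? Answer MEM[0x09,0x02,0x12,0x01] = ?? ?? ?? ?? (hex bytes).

MEM[0x09,0x02,0x12,0x01] = 8e e8 d0 b4

#0 dst[0x0f+3] := {0xb4,0xd0,0xe8}
#1 dst[0x1d+2] := {0xad,0x79}
#2 dst[0x12+2] := {0xe8,0xad}
#3 dst[0x00+8] := {0x8e,0xb4,0x75,0xe2,0xb5,0x51,0xb4,0xd0}
#4 dst[0x02+2] := {0xe8,0xe8}
#5 dst[0x11+8] := {0xb4,0xd0,0xe6,0x8e,0xb4,0x75,0xe2,0xb5}
query mem[0x09]=0x8e, mem[0x02]=0xe8, mem[0x12]=0xd0, mem[0x01]=0xb4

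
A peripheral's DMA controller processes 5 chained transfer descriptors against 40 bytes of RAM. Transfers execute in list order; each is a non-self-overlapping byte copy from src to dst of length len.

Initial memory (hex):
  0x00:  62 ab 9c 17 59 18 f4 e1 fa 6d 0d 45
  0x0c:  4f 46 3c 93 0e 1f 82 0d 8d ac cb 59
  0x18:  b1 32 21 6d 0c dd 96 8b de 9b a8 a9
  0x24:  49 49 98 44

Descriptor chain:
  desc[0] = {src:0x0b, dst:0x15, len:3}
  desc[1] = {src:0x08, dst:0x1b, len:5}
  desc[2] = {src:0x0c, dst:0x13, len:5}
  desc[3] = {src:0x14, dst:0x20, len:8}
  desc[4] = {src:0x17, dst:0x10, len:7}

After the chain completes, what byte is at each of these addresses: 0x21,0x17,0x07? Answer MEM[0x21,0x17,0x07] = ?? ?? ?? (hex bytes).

[0] 0x0b->0x15 len=3 : 45 4f 46
[1] 0x08->0x1b len=5 : fa 6d 0d 45 4f
[2] 0x0c->0x13 len=5 : 4f 46 3c 93 0e
[3] 0x14->0x20 len=8 : 46 3c 93 0e b1 32 21 fa
[4] 0x17->0x10 len=7 : 0e b1 32 21 fa 6d 0d
query mem[0x21]=0x3c, mem[0x17]=0x0e, mem[0x07]=0xe1

MEM[0x21,0x17,0x07] = 3c 0e e1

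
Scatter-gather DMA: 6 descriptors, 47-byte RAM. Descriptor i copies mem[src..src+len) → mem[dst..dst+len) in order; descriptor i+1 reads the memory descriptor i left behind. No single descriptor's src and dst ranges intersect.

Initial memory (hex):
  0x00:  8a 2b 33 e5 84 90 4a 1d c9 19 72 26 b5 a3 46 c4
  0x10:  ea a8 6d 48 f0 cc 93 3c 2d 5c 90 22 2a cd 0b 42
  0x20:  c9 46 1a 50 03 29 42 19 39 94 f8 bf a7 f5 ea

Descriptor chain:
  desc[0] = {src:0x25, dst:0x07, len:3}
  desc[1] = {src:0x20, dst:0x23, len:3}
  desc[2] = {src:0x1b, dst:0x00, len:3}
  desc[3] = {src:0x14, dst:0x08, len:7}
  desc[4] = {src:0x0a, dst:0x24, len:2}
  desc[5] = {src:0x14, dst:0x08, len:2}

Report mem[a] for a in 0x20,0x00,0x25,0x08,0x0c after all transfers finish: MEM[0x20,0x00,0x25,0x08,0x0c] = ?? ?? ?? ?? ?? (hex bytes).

#0 dst[0x07+3] := {0x29,0x42,0x19}
#1 dst[0x23+3] := {0xc9,0x46,0x1a}
#2 dst[0x00+3] := {0x22,0x2a,0xcd}
#3 dst[0x08+7] := {0xf0,0xcc,0x93,0x3c,0x2d,0x5c,0x90}
#4 dst[0x24+2] := {0x93,0x3c}
#5 dst[0x08+2] := {0xf0,0xcc}
query mem[0x20]=0xc9, mem[0x00]=0x22, mem[0x25]=0x3c, mem[0x08]=0xf0, mem[0x0c]=0x2d

MEM[0x20,0x00,0x25,0x08,0x0c] = c9 22 3c f0 2d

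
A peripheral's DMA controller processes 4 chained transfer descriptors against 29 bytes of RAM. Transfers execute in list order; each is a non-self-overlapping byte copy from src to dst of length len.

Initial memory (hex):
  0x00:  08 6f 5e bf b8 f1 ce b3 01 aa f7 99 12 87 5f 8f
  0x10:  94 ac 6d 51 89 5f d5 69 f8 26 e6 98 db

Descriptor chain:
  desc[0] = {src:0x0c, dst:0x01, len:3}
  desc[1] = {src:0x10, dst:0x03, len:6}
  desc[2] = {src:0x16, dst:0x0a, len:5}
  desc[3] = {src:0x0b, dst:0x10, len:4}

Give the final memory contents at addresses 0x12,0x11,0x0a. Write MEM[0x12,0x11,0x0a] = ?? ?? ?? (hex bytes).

MEM[0x12,0x11,0x0a] = 26 f8 d5

[0] 0x0c->0x01 len=3 : 12 87 5f
[1] 0x10->0x03 len=6 : 94 ac 6d 51 89 5f
[2] 0x16->0x0a len=5 : d5 69 f8 26 e6
[3] 0x0b->0x10 len=4 : 69 f8 26 e6
query mem[0x12]=0x26, mem[0x11]=0xf8, mem[0x0a]=0xd5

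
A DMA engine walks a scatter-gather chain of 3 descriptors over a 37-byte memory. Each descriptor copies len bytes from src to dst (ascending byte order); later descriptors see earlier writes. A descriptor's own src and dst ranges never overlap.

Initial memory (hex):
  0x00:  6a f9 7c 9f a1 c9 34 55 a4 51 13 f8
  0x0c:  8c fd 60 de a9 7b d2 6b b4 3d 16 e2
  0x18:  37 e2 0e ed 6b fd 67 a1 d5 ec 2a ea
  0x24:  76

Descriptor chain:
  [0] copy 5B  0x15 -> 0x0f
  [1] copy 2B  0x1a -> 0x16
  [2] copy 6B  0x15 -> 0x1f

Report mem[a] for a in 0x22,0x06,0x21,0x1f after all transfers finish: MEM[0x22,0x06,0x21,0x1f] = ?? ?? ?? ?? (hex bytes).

MEM[0x22,0x06,0x21,0x1f] = 37 34 ed 3d

[0] 0x15->0x0f len=5 : 3d 16 e2 37 e2
[1] 0x1a->0x16 len=2 : 0e ed
[2] 0x15->0x1f len=6 : 3d 0e ed 37 e2 0e
query mem[0x22]=0x37, mem[0x06]=0x34, mem[0x21]=0xed, mem[0x1f]=0x3d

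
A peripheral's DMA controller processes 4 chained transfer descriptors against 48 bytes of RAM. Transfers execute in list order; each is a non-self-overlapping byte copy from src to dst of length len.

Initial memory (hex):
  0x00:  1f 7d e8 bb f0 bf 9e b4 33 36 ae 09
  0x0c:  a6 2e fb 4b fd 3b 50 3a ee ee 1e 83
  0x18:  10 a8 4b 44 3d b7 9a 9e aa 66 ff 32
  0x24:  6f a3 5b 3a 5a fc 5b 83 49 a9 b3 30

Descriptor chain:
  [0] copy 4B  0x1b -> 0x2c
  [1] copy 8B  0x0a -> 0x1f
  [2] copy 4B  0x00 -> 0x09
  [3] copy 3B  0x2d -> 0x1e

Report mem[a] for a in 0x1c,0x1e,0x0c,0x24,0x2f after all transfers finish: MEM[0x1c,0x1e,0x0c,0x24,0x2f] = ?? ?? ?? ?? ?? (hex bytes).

D0: mem[0x2c..0x2f] <- [44 3d b7 9a]
D1: mem[0x1f..0x26] <- [ae 09 a6 2e fb 4b fd 3b]
D2: mem[0x09..0x0c] <- [1f 7d e8 bb]
D3: mem[0x1e..0x20] <- [3d b7 9a]
query mem[0x1c]=0x3d, mem[0x1e]=0x3d, mem[0x0c]=0xbb, mem[0x24]=0x4b, mem[0x2f]=0x9a

MEM[0x1c,0x1e,0x0c,0x24,0x2f] = 3d 3d bb 4b 9a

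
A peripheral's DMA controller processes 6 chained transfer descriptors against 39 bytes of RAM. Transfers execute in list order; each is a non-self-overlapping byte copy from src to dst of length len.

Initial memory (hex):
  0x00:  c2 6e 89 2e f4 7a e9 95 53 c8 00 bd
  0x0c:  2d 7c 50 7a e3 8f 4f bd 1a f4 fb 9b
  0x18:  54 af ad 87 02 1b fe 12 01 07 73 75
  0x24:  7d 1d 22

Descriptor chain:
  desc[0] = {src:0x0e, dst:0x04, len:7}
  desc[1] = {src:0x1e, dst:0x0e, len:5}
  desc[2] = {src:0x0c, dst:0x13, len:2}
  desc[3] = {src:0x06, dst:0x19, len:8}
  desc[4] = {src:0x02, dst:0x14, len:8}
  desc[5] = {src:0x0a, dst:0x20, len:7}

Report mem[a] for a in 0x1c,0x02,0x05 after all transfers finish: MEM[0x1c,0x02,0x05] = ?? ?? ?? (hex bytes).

MEM[0x1c,0x02,0x05] = bd 89 7a

D0: mem[0x04..0x0a] <- [50 7a e3 8f 4f bd 1a]
D1: mem[0x0e..0x12] <- [fe 12 01 07 73]
D2: mem[0x13..0x14] <- [2d 7c]
D3: mem[0x19..0x20] <- [e3 8f 4f bd 1a bd 2d 7c]
D4: mem[0x14..0x1b] <- [89 2e 50 7a e3 8f 4f bd]
D5: mem[0x20..0x26] <- [1a bd 2d 7c fe 12 01]
query mem[0x1c]=0xbd, mem[0x02]=0x89, mem[0x05]=0x7a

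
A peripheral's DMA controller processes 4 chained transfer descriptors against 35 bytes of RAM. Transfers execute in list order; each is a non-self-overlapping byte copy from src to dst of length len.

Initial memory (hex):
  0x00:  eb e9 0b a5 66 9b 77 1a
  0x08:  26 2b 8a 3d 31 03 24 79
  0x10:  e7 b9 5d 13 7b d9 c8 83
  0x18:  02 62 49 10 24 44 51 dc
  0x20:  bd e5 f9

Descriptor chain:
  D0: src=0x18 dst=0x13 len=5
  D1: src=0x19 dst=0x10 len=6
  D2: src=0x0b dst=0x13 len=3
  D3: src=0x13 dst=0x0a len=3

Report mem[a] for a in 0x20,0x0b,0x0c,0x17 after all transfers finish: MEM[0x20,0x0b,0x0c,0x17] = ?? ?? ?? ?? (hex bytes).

D0: mem[0x13..0x17] <- [02 62 49 10 24]
D1: mem[0x10..0x15] <- [62 49 10 24 44 51]
D2: mem[0x13..0x15] <- [3d 31 03]
D3: mem[0x0a..0x0c] <- [3d 31 03]
query mem[0x20]=0xbd, mem[0x0b]=0x31, mem[0x0c]=0x03, mem[0x17]=0x24

MEM[0x20,0x0b,0x0c,0x17] = bd 31 03 24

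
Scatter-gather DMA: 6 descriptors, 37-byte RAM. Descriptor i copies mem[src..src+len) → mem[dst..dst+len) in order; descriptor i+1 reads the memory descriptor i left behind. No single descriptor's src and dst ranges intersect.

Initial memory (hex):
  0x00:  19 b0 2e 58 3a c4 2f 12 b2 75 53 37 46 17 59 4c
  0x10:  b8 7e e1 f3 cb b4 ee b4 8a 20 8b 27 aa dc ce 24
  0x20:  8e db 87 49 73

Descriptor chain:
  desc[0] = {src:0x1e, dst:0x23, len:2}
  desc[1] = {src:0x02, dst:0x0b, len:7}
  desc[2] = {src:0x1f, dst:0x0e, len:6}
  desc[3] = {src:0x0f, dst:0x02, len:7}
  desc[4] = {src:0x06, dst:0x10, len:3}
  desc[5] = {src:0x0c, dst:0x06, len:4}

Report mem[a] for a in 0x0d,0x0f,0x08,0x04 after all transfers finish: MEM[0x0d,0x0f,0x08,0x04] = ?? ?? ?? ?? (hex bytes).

MEM[0x0d,0x0f,0x08,0x04] = 3a 8e 24 87

  after D0: wrote 2B at 0x23 = ce24
  after D1: wrote 7B at 0x0b = 2e583ac42f12b2
  after D2: wrote 6B at 0x0e = 248edb87ce24
  after D3: wrote 7B at 0x02 = 8edb87ce24cbb4
  after D4: wrote 3B at 0x10 = 24cbb4
  after D5: wrote 4B at 0x06 = 583a248e
query mem[0x0d]=0x3a, mem[0x0f]=0x8e, mem[0x08]=0x24, mem[0x04]=0x87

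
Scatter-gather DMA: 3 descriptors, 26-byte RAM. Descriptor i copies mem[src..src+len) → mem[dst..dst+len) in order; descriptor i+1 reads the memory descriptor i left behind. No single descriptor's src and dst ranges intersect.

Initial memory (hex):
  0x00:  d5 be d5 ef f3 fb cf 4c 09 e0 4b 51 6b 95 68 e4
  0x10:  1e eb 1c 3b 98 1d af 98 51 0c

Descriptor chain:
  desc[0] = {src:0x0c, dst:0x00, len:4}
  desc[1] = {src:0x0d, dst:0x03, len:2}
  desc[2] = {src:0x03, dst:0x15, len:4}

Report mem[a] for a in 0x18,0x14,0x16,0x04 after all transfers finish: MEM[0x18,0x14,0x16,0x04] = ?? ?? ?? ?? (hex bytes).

MEM[0x18,0x14,0x16,0x04] = cf 98 68 68

[0] 0x0c->0x00 len=4 : 6b 95 68 e4
[1] 0x0d->0x03 len=2 : 95 68
[2] 0x03->0x15 len=4 : 95 68 fb cf
query mem[0x18]=0xcf, mem[0x14]=0x98, mem[0x16]=0x68, mem[0x04]=0x68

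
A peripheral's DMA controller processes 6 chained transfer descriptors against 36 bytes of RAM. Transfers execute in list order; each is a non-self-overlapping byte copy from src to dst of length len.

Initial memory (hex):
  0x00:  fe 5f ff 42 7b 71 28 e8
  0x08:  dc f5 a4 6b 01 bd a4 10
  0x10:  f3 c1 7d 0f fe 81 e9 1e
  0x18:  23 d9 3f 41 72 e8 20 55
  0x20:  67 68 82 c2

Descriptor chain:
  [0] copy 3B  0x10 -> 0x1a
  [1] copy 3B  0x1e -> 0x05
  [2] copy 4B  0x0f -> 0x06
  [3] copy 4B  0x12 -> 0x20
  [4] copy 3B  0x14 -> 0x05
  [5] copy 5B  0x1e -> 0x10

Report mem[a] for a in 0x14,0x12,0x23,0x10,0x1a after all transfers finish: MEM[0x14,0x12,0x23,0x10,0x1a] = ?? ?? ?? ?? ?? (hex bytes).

D0: mem[0x1a..0x1c] <- [f3 c1 7d]
D1: mem[0x05..0x07] <- [20 55 67]
D2: mem[0x06..0x09] <- [10 f3 c1 7d]
D3: mem[0x20..0x23] <- [7d 0f fe 81]
D4: mem[0x05..0x07] <- [fe 81 e9]
D5: mem[0x10..0x14] <- [20 55 7d 0f fe]
query mem[0x14]=0xfe, mem[0x12]=0x7d, mem[0x23]=0x81, mem[0x10]=0x20, mem[0x1a]=0xf3

MEM[0x14,0x12,0x23,0x10,0x1a] = fe 7d 81 20 f3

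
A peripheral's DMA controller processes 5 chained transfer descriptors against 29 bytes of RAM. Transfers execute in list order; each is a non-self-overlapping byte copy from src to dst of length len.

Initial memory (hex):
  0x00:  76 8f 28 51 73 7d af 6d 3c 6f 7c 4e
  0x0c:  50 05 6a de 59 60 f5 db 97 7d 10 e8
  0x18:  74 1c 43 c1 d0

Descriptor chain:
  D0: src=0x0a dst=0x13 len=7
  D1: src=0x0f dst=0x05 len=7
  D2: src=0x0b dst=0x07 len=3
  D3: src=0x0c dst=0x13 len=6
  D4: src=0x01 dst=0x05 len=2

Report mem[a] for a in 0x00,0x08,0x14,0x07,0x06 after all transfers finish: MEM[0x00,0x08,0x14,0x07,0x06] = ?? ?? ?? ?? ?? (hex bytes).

MEM[0x00,0x08,0x14,0x07,0x06] = 76 50 05 50 28

[0] 0x0a->0x13 len=7 : 7c 4e 50 05 6a de 59
[1] 0x0f->0x05 len=7 : de 59 60 f5 7c 4e 50
[2] 0x0b->0x07 len=3 : 50 50 05
[3] 0x0c->0x13 len=6 : 50 05 6a de 59 60
[4] 0x01->0x05 len=2 : 8f 28
query mem[0x00]=0x76, mem[0x08]=0x50, mem[0x14]=0x05, mem[0x07]=0x50, mem[0x06]=0x28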